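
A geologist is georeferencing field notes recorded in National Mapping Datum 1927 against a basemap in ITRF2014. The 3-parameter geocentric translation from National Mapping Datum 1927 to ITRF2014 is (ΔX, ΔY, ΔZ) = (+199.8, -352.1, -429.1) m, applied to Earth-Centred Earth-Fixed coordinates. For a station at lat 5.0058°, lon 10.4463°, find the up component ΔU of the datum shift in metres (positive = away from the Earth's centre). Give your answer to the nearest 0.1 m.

The local up (radial) axis is (cos φ cos λ, cos φ sin λ, sin φ), giving ΔU = 195.739 − 63.597 − 37.442 = 94.70 m.

ΔU = 94.7 m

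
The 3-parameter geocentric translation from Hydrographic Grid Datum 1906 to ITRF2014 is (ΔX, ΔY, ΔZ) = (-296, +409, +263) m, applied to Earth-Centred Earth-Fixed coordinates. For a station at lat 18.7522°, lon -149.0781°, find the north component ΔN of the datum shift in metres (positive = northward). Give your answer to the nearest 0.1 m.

At φ = 18.7522°, λ = -149.0781°: sin φ = 0.321476, cos φ = 0.946918, sin λ = -0.513869, cos λ = -0.857869.
ΔN = −sin φ cos λ·ΔX − sin φ sin λ·ΔY + cos φ·ΔZ = −(0.321476)(-0.857869)(-296) − (0.321476)(-0.513869)(409) + (0.946918)(263) = 234.97 m.

ΔN = 235.0 m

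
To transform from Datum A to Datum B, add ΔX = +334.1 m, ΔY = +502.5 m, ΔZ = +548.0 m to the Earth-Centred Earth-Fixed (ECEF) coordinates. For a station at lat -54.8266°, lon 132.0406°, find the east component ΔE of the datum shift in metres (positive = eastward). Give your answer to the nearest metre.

ΔE = -585 m

At φ = -54.8266°, λ = 132.0406°: sin φ = -0.817412, cos φ = 0.576053, sin λ = 0.742670, cos λ = -0.669657.
ΔE = −sin λ·ΔX + cos λ·ΔY = −(0.742670)·(334.1) + (-0.669657)·(502.5) = -584.63 m.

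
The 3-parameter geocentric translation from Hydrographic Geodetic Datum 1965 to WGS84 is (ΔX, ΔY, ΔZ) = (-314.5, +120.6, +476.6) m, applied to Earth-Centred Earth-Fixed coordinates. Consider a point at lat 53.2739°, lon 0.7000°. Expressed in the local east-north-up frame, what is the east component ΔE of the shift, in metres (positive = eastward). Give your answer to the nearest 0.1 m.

At φ = 53.2739°, λ = 0.7000°: sin φ = 0.801503, cos φ = 0.597990, sin λ = 0.012217, cos λ = 0.999925.
ΔE = −sin λ·ΔX + cos λ·ΔY = −(0.012217)·(-314.5) + (0.999925)·(120.6) = 124.43 m.

ΔE = 124.4 m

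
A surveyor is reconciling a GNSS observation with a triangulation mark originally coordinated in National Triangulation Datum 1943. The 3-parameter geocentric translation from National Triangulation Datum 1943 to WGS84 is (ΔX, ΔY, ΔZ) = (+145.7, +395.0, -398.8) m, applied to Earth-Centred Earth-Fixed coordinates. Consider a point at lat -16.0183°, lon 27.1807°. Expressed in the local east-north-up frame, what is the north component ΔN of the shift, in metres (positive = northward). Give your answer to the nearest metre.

At φ = -16.0183°, λ = 27.1807°: sin φ = -0.275944, cos φ = 0.961174, sin λ = 0.456798, cos λ = 0.889570.
ΔN = −sin φ cos λ·ΔX − sin φ sin λ·ΔY + cos φ·ΔZ = −(-0.275944)(0.889570)(145.7) − (-0.275944)(0.456798)(395.0) + (0.961174)(-398.8) = -297.76 m.

ΔN = -298 m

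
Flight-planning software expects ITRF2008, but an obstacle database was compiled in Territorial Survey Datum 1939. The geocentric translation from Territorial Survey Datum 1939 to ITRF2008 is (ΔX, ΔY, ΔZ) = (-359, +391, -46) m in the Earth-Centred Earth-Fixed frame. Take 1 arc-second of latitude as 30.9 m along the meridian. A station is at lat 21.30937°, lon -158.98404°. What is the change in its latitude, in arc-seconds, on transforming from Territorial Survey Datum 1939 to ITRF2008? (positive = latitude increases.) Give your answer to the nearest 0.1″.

sin φ = 0.363404, cos φ = 0.931632, sin λ = -0.358628, cos λ = -0.933481.
North component: ΔN = −sin φ cos λ·ΔX − sin φ sin λ·ΔY + cos φ·ΔZ = −(0.363404)(-0.933481)(-359) − (0.363404)(-0.358628)(391) + (0.931632)(-46) = -113.68 m.
1° of latitude spans 3600 × 30.90 = 111240 m, so Δφ = -113.68 / 111240 × 3600 = -3.679″.

Δφ = -3.7″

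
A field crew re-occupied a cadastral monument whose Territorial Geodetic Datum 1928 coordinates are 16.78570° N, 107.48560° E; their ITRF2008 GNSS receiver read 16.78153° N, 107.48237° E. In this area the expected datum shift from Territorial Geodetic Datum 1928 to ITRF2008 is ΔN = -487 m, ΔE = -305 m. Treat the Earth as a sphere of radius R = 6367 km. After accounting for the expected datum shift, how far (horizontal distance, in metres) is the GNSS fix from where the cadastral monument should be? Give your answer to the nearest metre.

Observed coordinate differences: Δφ = -0.00417°, Δλ = -0.00323°.
Converting to metres (1° lat = 111125 m, cos φ = 0.957392): observed ΔN = -463.4 m, observed ΔE = -343.6 m.
Subtracting the expected shift leaves a residual of -463.4 − (-487) = 23.6 m north and -343.6 − (-305) = -38.6 m east.
Residual distance = √(23.6² + (-38.6)²) = 45.3 m.

45 m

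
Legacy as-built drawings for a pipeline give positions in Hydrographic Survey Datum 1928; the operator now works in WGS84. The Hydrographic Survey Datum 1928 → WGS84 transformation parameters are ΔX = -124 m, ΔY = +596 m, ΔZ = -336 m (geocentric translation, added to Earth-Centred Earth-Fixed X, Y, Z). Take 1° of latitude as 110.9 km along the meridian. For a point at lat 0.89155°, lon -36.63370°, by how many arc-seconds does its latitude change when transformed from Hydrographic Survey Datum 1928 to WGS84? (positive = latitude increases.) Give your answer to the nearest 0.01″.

Δφ = -10.68″

sin φ = 0.015560, cos φ = 0.999879, sin λ = -0.596697, cos λ = 0.802467.
North component: ΔN = −sin φ cos λ·ΔX − sin φ sin λ·ΔY + cos φ·ΔZ = −(0.015560)(0.802467)(-124) − (0.015560)(-0.596697)(596) + (0.999879)(-336) = -328.88 m.
1° of latitude spans 110900 m, so Δφ = -328.88 / 110900 × 3600 = -10.676″.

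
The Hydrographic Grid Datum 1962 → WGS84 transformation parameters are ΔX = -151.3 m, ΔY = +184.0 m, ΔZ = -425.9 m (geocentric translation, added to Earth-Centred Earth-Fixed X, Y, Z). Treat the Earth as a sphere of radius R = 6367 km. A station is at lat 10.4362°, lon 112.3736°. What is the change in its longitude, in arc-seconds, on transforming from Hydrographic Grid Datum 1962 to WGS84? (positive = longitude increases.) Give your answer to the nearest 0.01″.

Δλ = 2.30″

sin φ = 0.181141, cos φ = 0.983457, sin λ = 0.924722, cos λ = -0.380644.
East component: ΔE = −sin λ·ΔX + cos λ·ΔY = −(0.924722)(-151.3) + (-0.380644)(184.0) = 69.87 m.
1° of latitude spans πR/180 = 111125 m; at latitude φ, 1° of longitude spans that × cos φ = 109286.8 m, so Δλ = 69.87 / 109286.8 × 3600 = 2.302″.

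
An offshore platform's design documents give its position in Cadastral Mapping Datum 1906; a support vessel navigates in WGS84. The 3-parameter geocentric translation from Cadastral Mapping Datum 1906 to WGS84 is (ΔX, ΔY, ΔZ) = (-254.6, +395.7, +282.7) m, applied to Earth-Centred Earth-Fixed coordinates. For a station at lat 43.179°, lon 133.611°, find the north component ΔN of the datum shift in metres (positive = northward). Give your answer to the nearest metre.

ΔN = -110 m

The local north axis is (−sin φ cos λ, −sin φ sin λ, cos φ), giving ΔN = -120.168 − 196.048 + 206.150 = -110.07 m.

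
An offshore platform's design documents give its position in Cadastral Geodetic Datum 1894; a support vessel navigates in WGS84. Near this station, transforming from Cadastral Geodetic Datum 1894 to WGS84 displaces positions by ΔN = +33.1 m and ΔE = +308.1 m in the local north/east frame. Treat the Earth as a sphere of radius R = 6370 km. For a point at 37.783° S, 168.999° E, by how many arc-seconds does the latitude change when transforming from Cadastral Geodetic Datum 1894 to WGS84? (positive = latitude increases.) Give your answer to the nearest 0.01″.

Δφ = 1.07″

On a sphere of radius R, 1 rad of latitude = R, so Δφ = ΔN / R = 33.1 / 6370000 = 5.1962e-06 rad = 1.072″.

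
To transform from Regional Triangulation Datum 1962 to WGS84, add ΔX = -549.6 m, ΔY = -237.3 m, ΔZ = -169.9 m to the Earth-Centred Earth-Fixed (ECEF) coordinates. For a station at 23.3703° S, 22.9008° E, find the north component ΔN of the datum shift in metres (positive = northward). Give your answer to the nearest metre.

ΔN = -393 m

The local north axis is (−sin φ cos λ, −sin φ sin λ, cos φ), giving ΔN = -200.827 − 36.630 − 155.961 = -393.42 m.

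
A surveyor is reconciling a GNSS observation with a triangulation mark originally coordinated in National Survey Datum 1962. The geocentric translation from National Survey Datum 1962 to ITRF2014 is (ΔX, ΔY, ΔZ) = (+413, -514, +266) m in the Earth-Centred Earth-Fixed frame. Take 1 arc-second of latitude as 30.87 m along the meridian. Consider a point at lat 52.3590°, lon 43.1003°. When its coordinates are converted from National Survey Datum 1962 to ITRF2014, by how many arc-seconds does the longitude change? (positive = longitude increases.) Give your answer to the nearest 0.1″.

sin φ = 0.791853, cos φ = 0.610712, sin λ = 0.683278, cos λ = 0.730159.
East component: ΔE = −sin λ·ΔX + cos λ·ΔY = −(0.683278)(413) + (0.730159)(-514) = -657.50 m.
1° of latitude spans 3600 × 30.87 = 111132 m; at latitude φ, 1° of longitude spans that × cos φ = 67869.6 m, so Δλ = -657.50 / 67869.6 × 3600 = -34.875″.

Δλ = -34.9″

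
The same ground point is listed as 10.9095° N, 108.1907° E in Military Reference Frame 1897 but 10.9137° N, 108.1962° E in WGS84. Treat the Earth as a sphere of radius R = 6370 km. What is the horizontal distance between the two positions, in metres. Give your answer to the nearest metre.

761 m

Δφ = 10.9137° − 10.9095° = +0.0042°; Δλ = 108.1962° − 108.1907° = +0.0055°.
1° along a meridian = πR/180 = 111177 m.
ΔN = Δφ × 111177 = 466.9 m; ΔE = Δλ × 111177 × cos(10.9095°) = +0.0055 × 111177 × 0.981927 = 600.4 m.
Distance = √(ΔE² + ΔN²) = √(600.4² + 466.9²) = 760.6 m.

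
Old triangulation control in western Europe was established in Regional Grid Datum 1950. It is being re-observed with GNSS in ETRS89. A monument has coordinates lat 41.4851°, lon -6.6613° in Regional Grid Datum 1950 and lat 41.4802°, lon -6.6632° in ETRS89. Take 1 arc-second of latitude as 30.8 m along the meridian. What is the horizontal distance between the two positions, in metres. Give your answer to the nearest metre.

566 m

Δφ = 41.4802° − 41.4851° = -0.0049°; Δλ = -6.6632° − -6.6613° = -0.0019°.
1° of latitude = 3600 × 30.80 = 110880 m.
ΔN = Δφ × 110880 = -543.3 m; ΔE = Δλ × 110880 × cos(41.4851°) = -0.0019 × 110880 × 0.749128 = -157.8 m.
Distance = √(ΔE² + ΔN²) = √((-157.8)² + (-543.3)²) = 565.8 m.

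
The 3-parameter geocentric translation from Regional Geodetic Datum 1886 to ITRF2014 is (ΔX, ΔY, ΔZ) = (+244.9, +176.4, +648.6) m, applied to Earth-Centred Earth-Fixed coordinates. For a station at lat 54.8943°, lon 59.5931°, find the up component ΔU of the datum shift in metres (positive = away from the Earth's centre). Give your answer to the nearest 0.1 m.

The local up (radial) axis is (cos φ cos λ, cos φ sin λ, sin φ), giving ΔU = 71.284 + 87.492 + 530.615 = 689.39 m.

ΔU = 689.4 m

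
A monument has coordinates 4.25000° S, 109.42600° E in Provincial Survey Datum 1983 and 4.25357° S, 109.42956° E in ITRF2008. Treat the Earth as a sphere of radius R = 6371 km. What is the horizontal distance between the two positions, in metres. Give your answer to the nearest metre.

Δφ = -4.25357° − -4.25000° = -0.00357°; Δλ = 109.42956° − 109.42600° = +0.00356°.
1° along a meridian = πR/180 = 111195 m.
ΔN = Δφ × 111195 = -397.0 m; ΔE = Δλ × 111195 × cos(-4.25000°) = +0.00356 × 111195 × 0.997250 = 394.8 m.
Distance = √(ΔE² + ΔN²) = √(394.8² + (-397.0)²) = 559.8 m.

560 m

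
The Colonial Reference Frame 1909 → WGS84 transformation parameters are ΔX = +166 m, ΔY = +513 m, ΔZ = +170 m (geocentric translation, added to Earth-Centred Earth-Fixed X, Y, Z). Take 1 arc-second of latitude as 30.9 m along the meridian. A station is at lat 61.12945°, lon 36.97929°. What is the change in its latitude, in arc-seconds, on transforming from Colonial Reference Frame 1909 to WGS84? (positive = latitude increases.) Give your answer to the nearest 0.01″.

sin φ = 0.875713, cos φ = 0.482832, sin λ = 0.601526, cos λ = 0.798853.
North component: ΔN = −sin φ cos λ·ΔX − sin φ sin λ·ΔY + cos φ·ΔZ = −(0.875713)(0.798853)(166) − (0.875713)(0.601526)(513) + (0.482832)(170) = -304.28 m.
1° of latitude spans 3600 × 30.90 = 111240 m, so Δφ = -304.28 / 111240 × 3600 = -9.847″.

Δφ = -9.85″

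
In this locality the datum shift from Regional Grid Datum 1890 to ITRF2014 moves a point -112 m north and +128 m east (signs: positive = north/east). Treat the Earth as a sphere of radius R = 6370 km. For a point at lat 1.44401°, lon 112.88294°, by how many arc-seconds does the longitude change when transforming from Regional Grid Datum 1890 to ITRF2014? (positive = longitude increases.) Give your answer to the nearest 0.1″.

At latitude 1.44401°, cos φ = 0.999682.
One radian of longitude at latitude φ spans R cos φ, so Δλ = ΔE / (R cos φ) = 128.0 / (6370000 × 0.999682) = 2.0101e-05 rad = 4.146″.

Δλ = 4.1″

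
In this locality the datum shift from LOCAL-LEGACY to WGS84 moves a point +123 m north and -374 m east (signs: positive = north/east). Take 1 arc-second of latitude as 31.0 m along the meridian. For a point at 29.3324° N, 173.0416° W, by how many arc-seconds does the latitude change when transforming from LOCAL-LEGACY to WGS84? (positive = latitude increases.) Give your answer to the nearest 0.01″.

Δφ = 3.97″

1″ of latitude = 31.00 m, so Δφ = 123.0 / 31.00 = 3.968″.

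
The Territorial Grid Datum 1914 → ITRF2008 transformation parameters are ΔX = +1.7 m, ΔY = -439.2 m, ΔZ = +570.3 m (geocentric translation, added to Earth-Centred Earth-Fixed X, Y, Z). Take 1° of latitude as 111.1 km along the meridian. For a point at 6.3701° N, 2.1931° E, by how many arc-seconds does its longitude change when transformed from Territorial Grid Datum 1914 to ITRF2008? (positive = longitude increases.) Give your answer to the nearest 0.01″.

Δλ = -14.31″

sin φ = 0.110950, cos φ = 0.993826, sin λ = 0.038267, cos λ = 0.999268.
East component: ΔE = −sin λ·ΔX + cos λ·ΔY = −(0.038267)(1.7) + (0.999268)(-439.2) = -438.94 m.
1° of latitude spans 111100 m; at latitude φ, 1° of longitude spans that × cos φ = 110414.1 m, so Δλ = -438.94 / 110414.1 × 3600 = -14.312″.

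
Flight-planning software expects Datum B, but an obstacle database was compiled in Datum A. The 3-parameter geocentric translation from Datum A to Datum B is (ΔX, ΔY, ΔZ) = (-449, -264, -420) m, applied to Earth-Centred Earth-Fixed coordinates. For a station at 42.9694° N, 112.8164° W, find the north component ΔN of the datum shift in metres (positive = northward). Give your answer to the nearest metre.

ΔN = -592 m

The local north axis is (−sin φ cos λ, −sin φ sin λ, cos φ), giving ΔN = -118.677 − 165.864 − 307.321 = -591.86 m.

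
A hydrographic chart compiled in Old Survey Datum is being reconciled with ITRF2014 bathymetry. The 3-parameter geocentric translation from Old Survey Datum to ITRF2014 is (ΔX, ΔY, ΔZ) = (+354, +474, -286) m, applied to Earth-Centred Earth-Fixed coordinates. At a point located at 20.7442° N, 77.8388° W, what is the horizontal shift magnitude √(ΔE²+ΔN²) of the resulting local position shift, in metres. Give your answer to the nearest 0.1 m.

464.4 m

The local east axis at (φ, λ) is (−sin λ, cos λ, 0), so ΔE = −sin(-77.8388°)·354 + cos(-77.8388°)·474 = 445.91 m.
The local north axis is (−sin φ cos λ, −sin φ sin λ, cos φ), giving ΔN = -26.414 + 164.121 − 267.459 = -129.75 m.
Horizontal magnitude = √(ΔE² + ΔN²) = √(445.91² + (-129.75)²) = 464.40 m.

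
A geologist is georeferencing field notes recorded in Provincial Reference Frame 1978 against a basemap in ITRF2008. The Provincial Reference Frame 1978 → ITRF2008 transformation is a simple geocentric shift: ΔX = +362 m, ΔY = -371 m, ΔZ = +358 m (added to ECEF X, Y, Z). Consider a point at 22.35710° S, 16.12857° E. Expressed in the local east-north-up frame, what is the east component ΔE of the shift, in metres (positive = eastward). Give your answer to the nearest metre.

At φ = -22.35710°, λ = 16.12857°: sin φ = -0.380378, cos φ = 0.924831, sin λ = 0.277794, cos λ = 0.960641.
ΔE = −sin λ·ΔX + cos λ·ΔY = −(0.277794)·(362) + (0.960641)·(-371) = -456.96 m.

ΔE = -457 m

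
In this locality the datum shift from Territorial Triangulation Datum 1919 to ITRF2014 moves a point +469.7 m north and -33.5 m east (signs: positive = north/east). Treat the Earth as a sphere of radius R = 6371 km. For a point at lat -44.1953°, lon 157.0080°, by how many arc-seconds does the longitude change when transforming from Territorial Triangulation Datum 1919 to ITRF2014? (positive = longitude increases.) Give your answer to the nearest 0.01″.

Δλ = -1.51″

At latitude -44.1953°, cos φ = 0.716968.
One radian of longitude at latitude φ spans R cos φ, so Δλ = ΔE / (R cos φ) = -33.5 / (6371000 × 0.716968) = -7.3339e-06 rad = -1.513″.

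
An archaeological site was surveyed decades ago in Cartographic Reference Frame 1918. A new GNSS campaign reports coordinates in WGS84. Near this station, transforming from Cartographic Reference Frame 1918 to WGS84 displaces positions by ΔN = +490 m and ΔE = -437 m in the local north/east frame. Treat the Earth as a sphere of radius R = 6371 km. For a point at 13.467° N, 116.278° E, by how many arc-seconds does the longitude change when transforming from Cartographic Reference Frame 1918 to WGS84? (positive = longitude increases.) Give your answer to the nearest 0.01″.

At latitude 13.467°, cos φ = 0.972504.
One radian of longitude at latitude φ spans R cos φ, so Δλ = ΔE / (R cos φ) = -437.0 / (6371000 × 0.972504) = -7.0531e-05 rad = -14.548″.

Δλ = -14.55″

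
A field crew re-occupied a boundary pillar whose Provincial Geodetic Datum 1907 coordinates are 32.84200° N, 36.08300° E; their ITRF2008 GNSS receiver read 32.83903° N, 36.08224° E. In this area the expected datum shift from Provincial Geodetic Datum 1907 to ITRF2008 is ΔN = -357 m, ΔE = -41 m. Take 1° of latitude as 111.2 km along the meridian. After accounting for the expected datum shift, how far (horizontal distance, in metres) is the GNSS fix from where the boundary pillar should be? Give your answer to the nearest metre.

40 m

Observed coordinate differences: Δφ = -0.00297°, Δλ = -0.00076°.
Converting to metres (1° lat = 111200 m, cos φ = 0.840169): observed ΔN = -330.3 m, observed ΔE = -71.0 m.
Subtracting the expected shift leaves a residual of -330.3 − (-357) = 26.7 m north and -71.0 − (-41) = -30.0 m east.
Residual distance = √(26.7² + (-30.0)²) = 40.2 m.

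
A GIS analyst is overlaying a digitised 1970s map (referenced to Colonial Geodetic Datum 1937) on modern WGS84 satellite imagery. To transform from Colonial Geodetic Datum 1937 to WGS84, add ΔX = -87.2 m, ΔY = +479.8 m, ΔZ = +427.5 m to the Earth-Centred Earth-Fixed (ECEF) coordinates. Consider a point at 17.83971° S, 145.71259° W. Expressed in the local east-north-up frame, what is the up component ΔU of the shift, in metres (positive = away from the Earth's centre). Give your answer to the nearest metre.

At φ = -17.83971°, λ = -145.71259°: sin φ = -0.306355, cos φ = 0.951917, sin λ = -0.563345, cos λ = -0.826222.
ΔU = cos φ cos λ·ΔX + cos φ sin λ·ΔY + sin φ·ΔZ = (0.951917)(-0.826222)(-87.2) + (0.951917)(-0.563345)(479.8) + (-0.306355)(427.5) = -319.68 m.

ΔU = -320 m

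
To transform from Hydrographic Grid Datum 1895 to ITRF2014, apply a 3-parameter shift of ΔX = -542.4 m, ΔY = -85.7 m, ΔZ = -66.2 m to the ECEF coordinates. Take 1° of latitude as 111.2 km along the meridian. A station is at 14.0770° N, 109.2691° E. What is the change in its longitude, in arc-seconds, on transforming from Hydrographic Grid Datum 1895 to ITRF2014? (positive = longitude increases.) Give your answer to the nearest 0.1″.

Δλ = 18.0″

sin φ = 0.243226, cos φ = 0.969970, sin λ = 0.943979, cos λ = -0.330005.
East component: ΔE = −sin λ·ΔX + cos λ·ΔY = −(0.943979)(-542.4) + (-0.330005)(-85.7) = 540.30 m.
1° of latitude spans 111200 m; at latitude φ, 1° of longitude spans that × cos φ = 107860.6 m, so Δλ = 540.30 / 107860.6 × 3600 = 18.033″.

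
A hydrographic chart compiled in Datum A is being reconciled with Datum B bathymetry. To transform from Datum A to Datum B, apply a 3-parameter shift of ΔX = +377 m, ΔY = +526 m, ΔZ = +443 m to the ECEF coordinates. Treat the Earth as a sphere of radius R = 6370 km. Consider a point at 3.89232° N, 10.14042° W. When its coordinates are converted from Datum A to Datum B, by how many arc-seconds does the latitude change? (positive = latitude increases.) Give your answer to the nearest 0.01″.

sin φ = 0.067882, cos φ = 0.997693, sin λ = -0.176061, cos λ = 0.984379.
North component: ΔN = −sin φ cos λ·ΔX − sin φ sin λ·ΔY + cos φ·ΔZ = −(0.067882)(0.984379)(377) − (0.067882)(-0.176061)(526) + (0.997693)(443) = 423.07 m.
1° of latitude spans πR/180 = 111177 m, so Δφ = 423.07 / 111177 × 3600 = 13.699″.

Δφ = 13.70″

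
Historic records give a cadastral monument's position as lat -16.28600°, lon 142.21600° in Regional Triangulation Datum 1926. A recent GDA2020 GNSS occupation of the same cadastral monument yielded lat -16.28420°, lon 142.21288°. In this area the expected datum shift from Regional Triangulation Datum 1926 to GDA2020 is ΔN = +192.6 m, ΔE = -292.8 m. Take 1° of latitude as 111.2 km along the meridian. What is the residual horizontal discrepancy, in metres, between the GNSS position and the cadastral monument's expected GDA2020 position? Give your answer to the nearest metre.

Observed coordinate differences: Δφ = +0.00180°, Δλ = -0.00312°.
Converting to metres (1° lat = 111200 m, cos φ = 0.959874): observed ΔN = 200.2 m, observed ΔE = -333.0 m.
Subtracting the expected shift leaves a residual of 200.2 − (192.6) = 7.6 m north and -333.0 − (-292.8) = -40.2 m east.
Residual distance = √(7.6² + (-40.2)²) = 40.9 m.

41 m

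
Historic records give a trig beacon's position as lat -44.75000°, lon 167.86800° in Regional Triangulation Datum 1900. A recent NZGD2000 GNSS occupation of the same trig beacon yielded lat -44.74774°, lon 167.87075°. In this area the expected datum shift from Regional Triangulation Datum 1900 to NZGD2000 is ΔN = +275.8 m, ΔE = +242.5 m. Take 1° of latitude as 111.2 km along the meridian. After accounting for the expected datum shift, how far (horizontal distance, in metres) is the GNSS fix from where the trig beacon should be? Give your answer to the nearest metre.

35 m

Observed coordinate differences: Δφ = +0.00226°, Δλ = +0.00275°.
Converting to metres (1° lat = 111200 m, cos φ = 0.710185): observed ΔN = 251.3 m, observed ΔE = 217.2 m.
Subtracting the expected shift leaves a residual of 251.3 − (275.8) = -24.5 m north and 217.2 − (242.5) = -25.3 m east.
Residual distance = √((-24.5)² + (-25.3)²) = 35.2 m.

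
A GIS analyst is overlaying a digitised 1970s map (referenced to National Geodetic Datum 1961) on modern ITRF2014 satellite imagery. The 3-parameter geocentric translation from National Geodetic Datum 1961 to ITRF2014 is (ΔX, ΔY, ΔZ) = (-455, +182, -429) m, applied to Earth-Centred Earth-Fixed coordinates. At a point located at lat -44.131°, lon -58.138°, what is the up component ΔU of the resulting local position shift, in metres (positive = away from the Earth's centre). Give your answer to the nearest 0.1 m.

ΔU = 15.4 m

At φ = -44.131°, λ = -58.138°: sin φ = -0.696301, cos φ = 0.717750, sin λ = -0.849322, cos λ = 0.527875.
ΔU = cos φ cos λ·ΔX + cos φ sin λ·ΔY + sin φ·ΔZ = (0.717750)(0.527875)(-455) + (0.717750)(-0.849322)(182) + (-0.696301)(-429) = 15.37 m.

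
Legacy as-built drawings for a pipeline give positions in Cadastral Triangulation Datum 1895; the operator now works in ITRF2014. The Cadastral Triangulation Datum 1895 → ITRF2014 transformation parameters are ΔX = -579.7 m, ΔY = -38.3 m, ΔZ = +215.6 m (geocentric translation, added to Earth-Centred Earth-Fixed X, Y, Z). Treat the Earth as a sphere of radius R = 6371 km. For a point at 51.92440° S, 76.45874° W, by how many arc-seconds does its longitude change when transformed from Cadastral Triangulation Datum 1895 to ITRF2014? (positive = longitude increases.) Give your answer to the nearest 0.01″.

sin φ = -0.787198, cos φ = 0.616701, sin λ = -0.972202, cos λ = 0.234146.
East component: ΔE = −sin λ·ΔX + cos λ·ΔY = −(-0.972202)(-579.7) + (0.234146)(-38.3) = -572.55 m.
1° of latitude spans πR/180 = 111195 m; at latitude φ, 1° of longitude spans that × cos φ = 68574.0 m, so Δλ = -572.55 / 68574.0 × 3600 = -30.058″.

Δλ = -30.06″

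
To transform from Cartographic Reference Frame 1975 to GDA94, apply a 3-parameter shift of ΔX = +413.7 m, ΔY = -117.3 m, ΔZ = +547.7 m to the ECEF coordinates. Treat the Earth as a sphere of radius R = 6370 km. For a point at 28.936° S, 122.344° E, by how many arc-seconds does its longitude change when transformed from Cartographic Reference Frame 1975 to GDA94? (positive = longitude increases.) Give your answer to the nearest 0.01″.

sin φ = -0.483832, cos φ = 0.875161, sin λ = 0.844851, cos λ = -0.535001.
East component: ΔE = −sin λ·ΔX + cos λ·ΔY = −(0.844851)(413.7) + (-0.535001)(-117.3) = -286.76 m.
1° of latitude spans πR/180 = 111177 m; at latitude φ, 1° of longitude spans that × cos φ = 97298.2 m, so Δλ = -286.76 / 97298.2 × 3600 = -10.610″.

Δλ = -10.61″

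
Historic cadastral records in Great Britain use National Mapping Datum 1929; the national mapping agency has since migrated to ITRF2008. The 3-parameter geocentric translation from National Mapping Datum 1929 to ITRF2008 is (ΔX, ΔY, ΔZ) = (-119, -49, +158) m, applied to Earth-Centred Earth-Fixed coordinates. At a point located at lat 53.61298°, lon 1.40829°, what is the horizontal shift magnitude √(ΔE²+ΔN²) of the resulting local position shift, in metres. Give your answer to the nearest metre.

At φ = 53.61298°, λ = 1.40829°: sin φ = 0.805028, cos φ = 0.593237, sin λ = 0.024577, cos λ = 0.999698.
ΔE = −sin λ·ΔX + cos λ·ΔY = −(0.024577)·(-119) + (0.999698)·(-49) = -46.06 m.
ΔN = −sin φ cos λ·ΔX − sin φ sin λ·ΔY + cos φ·ΔZ = −(0.805028)(0.999698)(-119) − (0.805028)(0.024577)(-49) + (0.593237)(158) = 190.47 m.
Horizontal magnitude = √(ΔE² + ΔN²) = √((-46.06)² + 190.47²) = 195.96 m.

196 m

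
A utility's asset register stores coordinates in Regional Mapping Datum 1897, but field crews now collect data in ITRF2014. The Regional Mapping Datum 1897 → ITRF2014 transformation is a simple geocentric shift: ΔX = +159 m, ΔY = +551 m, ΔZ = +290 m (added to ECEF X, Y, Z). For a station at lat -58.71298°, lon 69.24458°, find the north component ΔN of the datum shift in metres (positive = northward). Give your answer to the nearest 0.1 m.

At φ = -58.71298°, λ = 69.24458°: sin φ = -0.854577, cos φ = 0.519326, sin λ = 0.935102, cos λ = 0.354379.
ΔN = −sin φ cos λ·ΔX − sin φ sin λ·ΔY + cos φ·ΔZ = −(-0.854577)(0.354379)(159) − (-0.854577)(0.935102)(551) + (0.519326)(290) = 639.07 m.

ΔN = 639.1 m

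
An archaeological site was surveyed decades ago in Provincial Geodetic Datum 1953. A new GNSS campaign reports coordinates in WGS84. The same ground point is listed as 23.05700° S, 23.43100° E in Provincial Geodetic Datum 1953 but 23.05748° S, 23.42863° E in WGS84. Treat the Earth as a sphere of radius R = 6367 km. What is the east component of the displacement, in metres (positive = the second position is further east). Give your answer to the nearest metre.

Δφ = -23.05748° − -23.05700° = -0.00048°; Δλ = 23.42863° − 23.43100° = -0.00237°.
1° along a meridian = πR/180 = 111125 m.
ΔN = Δφ × 111125 = -53.3 m; ΔE = Δλ × 111125 × cos(-23.05700°) = -0.00237 × 111125 × 0.920116 = -242.3 m.

ΔE = -242 m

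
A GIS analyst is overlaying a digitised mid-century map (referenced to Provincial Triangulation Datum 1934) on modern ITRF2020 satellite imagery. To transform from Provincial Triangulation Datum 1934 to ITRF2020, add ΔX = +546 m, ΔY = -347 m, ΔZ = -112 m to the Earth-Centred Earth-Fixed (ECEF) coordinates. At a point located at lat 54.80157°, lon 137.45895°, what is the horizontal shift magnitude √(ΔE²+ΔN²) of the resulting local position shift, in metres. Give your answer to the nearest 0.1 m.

469.8 m

At φ = 54.80157°, λ = 137.45895°: sin φ = 0.817161, cos φ = 0.576410, sin λ = 0.676118, cos λ = -0.736793.
ΔE = −sin λ·ΔX + cos λ·ΔY = −(0.676118)·(546) + (-0.736793)·(-347) = -113.49 m.
ΔN = −sin φ cos λ·ΔX − sin φ sin λ·ΔY + cos φ·ΔZ = −(0.817161)(-0.736793)(546) − (0.817161)(0.676118)(-347) + (0.576410)(-112) = 455.89 m.
Horizontal magnitude = √(ΔE² + ΔN²) = √((-113.49)² + 455.89²) = 469.81 m.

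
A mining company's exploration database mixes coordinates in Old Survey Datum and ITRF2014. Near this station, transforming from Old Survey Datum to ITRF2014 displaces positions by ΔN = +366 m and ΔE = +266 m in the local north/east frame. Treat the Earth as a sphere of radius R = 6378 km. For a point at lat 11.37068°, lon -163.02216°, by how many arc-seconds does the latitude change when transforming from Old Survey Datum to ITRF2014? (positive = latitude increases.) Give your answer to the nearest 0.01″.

Δφ = 11.84″

On a sphere of radius R, 1 rad of latitude = R, so Δφ = ΔN / R = 366.0 / 6378000 = 5.7385e-05 rad = 11.836″.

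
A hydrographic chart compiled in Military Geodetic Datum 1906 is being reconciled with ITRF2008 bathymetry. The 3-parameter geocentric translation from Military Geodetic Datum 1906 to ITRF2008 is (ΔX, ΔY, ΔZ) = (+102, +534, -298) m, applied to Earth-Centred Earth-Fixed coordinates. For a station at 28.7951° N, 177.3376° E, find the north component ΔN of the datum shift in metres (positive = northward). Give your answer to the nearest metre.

The local north axis is (−sin φ cos λ, −sin φ sin λ, cos φ), giving ΔN = 49.078 − 11.948 − 261.152 = -224.02 m.

ΔN = -224 m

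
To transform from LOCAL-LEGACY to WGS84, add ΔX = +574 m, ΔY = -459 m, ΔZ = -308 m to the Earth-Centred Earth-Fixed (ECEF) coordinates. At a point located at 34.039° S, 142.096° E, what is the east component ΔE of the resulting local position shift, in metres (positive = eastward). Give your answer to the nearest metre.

ΔE = 10 m

At φ = -34.039°, λ = 142.096°: sin φ = -0.559757, cos φ = 0.828657, sin λ = 0.614340, cos λ = -0.789041.
ΔE = −sin λ·ΔX + cos λ·ΔY = −(0.614340)·(574) + (-0.789041)·(-459) = 9.54 m.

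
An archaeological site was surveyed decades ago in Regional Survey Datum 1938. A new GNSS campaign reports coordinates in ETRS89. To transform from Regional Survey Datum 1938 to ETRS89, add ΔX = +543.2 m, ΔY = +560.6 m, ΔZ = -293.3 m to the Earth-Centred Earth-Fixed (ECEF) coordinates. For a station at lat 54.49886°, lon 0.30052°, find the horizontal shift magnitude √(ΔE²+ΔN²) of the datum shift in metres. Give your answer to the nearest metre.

The local east axis at (φ, λ) is (−sin λ, cos λ, 0), so ΔE = −sin(0.30052°)·543.2 + cos(0.30052°)·560.6 = 557.74 m.
The local north axis is (−sin φ cos λ, −sin φ sin λ, cos φ), giving ΔN = -442.215 − 2.394 − 170.325 = -614.93 m.
Horizontal magnitude = √(ΔE² + ΔN²) = √(557.74² + (-614.93)²) = 830.19 m.

830 m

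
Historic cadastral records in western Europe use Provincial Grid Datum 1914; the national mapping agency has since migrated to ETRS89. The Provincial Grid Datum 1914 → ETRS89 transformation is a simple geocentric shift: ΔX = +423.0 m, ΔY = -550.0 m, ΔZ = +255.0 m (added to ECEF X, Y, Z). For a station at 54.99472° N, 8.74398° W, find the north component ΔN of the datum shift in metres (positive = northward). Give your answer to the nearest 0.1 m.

ΔN = -264.7 m

The local north axis is (−sin φ cos λ, −sin φ sin λ, cos φ), giving ΔN = -342.452 − 68.485 + 146.281 = -264.66 m.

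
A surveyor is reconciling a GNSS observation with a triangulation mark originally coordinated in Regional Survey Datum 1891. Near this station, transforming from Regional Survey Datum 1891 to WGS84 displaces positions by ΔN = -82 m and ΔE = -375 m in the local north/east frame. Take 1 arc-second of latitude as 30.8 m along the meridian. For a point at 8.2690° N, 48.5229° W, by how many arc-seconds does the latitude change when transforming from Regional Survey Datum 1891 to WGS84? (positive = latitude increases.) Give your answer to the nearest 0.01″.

1″ of latitude = 30.80 m, so Δφ = -82.0 / 30.80 = -2.662″.

Δφ = -2.66″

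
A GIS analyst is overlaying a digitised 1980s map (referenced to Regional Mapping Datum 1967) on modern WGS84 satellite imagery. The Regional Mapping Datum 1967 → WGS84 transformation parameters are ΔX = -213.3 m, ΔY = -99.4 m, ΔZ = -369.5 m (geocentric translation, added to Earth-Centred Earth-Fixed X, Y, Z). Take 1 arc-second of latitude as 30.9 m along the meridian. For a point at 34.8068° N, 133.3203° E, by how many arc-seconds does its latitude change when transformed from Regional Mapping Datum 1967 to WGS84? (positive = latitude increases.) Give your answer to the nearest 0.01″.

sin φ = 0.570811, cos φ = 0.821081, sin λ = 0.727530, cos λ = -0.686076.
North component: ΔN = −sin φ cos λ·ΔX − sin φ sin λ·ΔY + cos φ·ΔZ = −(0.570811)(-0.686076)(-213.3) − (0.570811)(0.727530)(-99.4) + (0.821081)(-369.5) = -345.64 m.
1° of latitude spans 3600 × 30.90 = 111240 m, so Δφ = -345.64 / 111240 × 3600 = -11.186″.

Δφ = -11.19″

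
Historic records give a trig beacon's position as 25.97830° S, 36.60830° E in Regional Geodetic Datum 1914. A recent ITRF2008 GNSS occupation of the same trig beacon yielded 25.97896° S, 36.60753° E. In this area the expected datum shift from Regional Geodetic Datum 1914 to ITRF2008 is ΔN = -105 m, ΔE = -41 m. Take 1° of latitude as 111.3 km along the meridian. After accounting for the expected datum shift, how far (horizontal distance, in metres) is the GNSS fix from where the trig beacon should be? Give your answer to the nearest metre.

48 m

Observed coordinate differences: Δφ = -0.00066°, Δλ = -0.00077°.
Converting to metres (1° lat = 111300 m, cos φ = 0.898960): observed ΔN = -73.5 m, observed ΔE = -77.0 m.
Subtracting the expected shift leaves a residual of -73.5 − (-105) = 31.5 m north and -77.0 − (-41) = -36.0 m east.
Residual distance = √(31.5² + (-36.0)²) = 47.9 m.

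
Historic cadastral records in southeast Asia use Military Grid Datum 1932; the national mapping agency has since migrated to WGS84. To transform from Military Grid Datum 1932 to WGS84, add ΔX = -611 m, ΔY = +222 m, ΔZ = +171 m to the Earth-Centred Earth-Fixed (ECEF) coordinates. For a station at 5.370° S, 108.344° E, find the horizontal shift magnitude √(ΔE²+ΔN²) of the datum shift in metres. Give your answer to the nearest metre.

551 m

The local east axis at (φ, λ) is (−sin λ, cos λ, 0), so ΔE = −sin(108.344°)·(-611) + cos(108.344°)·222 = 510.08 m.
The local north axis is (−sin φ cos λ, −sin φ sin λ, cos φ), giving ΔN = 17.996 + 19.721 + 170.249 = 207.97 m.
Horizontal magnitude = √(ΔE² + ΔN²) = √(510.08² + 207.97²) = 550.85 m.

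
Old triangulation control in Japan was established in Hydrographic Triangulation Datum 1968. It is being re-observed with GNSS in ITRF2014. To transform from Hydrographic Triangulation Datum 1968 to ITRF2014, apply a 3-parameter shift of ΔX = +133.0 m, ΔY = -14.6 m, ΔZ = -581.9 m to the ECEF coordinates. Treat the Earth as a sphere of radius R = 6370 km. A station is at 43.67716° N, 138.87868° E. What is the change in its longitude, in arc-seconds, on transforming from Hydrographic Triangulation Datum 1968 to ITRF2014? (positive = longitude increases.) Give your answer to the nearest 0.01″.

sin φ = 0.690594, cos φ = 0.723242, sin λ = 0.657656, cos λ = -0.753319.
East component: ΔE = −sin λ·ΔX + cos λ·ΔY = −(0.657656)(133.0) + (-0.753319)(-14.6) = -76.47 m.
1° of latitude spans πR/180 = 111177 m; at latitude φ, 1° of longitude spans that × cos φ = 80408.3 m, so Δλ = -76.47 / 80408.3 × 3600 = -3.424″.

Δλ = -3.42″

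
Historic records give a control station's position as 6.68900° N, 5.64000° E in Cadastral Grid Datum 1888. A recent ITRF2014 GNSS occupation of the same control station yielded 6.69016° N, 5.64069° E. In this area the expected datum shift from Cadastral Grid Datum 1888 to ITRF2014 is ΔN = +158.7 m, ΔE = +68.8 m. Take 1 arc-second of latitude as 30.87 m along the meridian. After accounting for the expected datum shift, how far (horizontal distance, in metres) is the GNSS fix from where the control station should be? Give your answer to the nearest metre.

31 m

Observed coordinate differences: Δφ = +0.00116°, Δλ = +0.00069°.
Converting to metres (1° lat = 111132 m, cos φ = 0.993193): observed ΔN = 128.9 m, observed ΔE = 76.2 m.
Subtracting the expected shift leaves a residual of 128.9 − (158.7) = -29.8 m north and 76.2 − (68.8) = 7.4 m east.
Residual distance = √((-29.8)² + 7.4²) = 30.7 m.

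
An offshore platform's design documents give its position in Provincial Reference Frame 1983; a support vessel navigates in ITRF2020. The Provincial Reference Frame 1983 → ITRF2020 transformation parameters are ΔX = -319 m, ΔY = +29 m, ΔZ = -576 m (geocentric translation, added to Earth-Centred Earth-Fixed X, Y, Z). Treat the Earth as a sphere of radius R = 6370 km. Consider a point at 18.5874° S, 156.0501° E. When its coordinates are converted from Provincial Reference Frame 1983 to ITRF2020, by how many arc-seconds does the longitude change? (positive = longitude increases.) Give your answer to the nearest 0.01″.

sin φ = -0.318751, cos φ = 0.947839, sin λ = 0.405938, cos λ = -0.913901.
East component: ΔE = −sin λ·ΔX + cos λ·ΔY = −(0.405938)(-319) + (-0.913901)(29) = 102.99 m.
1° of latitude spans πR/180 = 111177 m; at latitude φ, 1° of longitude spans that × cos φ = 105378.3 m, so Δλ = 102.99 / 105378.3 × 3600 = 3.518″.

Δλ = 3.52″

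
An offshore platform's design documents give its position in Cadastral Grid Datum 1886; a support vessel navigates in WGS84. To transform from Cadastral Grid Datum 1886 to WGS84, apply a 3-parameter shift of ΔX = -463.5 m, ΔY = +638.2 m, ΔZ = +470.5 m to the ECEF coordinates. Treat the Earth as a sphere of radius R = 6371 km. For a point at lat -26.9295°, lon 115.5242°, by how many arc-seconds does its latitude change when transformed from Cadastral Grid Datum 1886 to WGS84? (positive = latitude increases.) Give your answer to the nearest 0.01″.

Δφ = 24.95″

sin φ = -0.452894, cos φ = 0.891564, sin λ = 0.902403, cos λ = -0.430892.
North component: ΔN = −sin φ cos λ·ΔX − sin φ sin λ·ΔY + cos φ·ΔZ = −(-0.452894)(-0.430892)(-463.5) − (-0.452894)(0.902403)(638.2) + (0.891564)(470.5) = 770.76 m.
1° of latitude spans πR/180 = 111195 m, so Δφ = 770.76 / 111195 × 3600 = 24.954″.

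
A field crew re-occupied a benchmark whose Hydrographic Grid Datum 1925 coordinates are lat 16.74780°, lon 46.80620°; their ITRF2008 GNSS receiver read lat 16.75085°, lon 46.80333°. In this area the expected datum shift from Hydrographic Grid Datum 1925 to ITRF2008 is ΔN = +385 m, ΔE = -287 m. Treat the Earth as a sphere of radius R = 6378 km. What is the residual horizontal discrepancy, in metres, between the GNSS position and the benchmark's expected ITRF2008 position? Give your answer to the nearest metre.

Observed coordinate differences: Δφ = +0.00305°, Δλ = -0.00287°.
Converting to metres (1° lat = 111317 m, cos φ = 0.957582): observed ΔN = 339.5 m, observed ΔE = -305.9 m.
Subtracting the expected shift leaves a residual of 339.5 − (385) = -45.5 m north and -305.9 − (-287) = -18.9 m east.
Residual distance = √((-45.5)² + (-18.9)²) = 49.3 m.

49 m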